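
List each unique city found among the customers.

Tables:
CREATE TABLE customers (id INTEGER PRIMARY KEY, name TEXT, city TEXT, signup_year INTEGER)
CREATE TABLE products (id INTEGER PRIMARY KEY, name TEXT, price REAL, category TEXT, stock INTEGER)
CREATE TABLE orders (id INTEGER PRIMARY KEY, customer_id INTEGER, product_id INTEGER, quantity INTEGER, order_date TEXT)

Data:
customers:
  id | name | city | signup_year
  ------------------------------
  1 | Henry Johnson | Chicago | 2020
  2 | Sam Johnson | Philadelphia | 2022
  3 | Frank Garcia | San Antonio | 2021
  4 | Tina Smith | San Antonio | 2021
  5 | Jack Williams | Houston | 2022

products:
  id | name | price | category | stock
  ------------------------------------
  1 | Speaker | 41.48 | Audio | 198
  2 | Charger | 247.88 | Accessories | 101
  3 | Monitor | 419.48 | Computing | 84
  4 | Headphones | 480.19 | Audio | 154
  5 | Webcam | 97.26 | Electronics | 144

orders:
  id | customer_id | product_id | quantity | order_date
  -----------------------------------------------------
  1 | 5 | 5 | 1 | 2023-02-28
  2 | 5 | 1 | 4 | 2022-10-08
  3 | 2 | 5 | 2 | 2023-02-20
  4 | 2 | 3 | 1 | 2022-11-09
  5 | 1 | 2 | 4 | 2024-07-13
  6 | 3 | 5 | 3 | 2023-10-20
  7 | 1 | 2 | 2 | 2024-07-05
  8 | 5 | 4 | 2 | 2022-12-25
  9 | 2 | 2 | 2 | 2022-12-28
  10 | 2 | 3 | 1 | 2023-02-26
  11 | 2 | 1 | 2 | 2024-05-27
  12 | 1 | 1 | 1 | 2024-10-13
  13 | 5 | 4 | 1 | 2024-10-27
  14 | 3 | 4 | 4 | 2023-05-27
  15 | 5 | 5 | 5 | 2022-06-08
SELECT DISTINCT city FROM customers

Execution result:
city
Chicago
Philadelphia
San Antonio
Houston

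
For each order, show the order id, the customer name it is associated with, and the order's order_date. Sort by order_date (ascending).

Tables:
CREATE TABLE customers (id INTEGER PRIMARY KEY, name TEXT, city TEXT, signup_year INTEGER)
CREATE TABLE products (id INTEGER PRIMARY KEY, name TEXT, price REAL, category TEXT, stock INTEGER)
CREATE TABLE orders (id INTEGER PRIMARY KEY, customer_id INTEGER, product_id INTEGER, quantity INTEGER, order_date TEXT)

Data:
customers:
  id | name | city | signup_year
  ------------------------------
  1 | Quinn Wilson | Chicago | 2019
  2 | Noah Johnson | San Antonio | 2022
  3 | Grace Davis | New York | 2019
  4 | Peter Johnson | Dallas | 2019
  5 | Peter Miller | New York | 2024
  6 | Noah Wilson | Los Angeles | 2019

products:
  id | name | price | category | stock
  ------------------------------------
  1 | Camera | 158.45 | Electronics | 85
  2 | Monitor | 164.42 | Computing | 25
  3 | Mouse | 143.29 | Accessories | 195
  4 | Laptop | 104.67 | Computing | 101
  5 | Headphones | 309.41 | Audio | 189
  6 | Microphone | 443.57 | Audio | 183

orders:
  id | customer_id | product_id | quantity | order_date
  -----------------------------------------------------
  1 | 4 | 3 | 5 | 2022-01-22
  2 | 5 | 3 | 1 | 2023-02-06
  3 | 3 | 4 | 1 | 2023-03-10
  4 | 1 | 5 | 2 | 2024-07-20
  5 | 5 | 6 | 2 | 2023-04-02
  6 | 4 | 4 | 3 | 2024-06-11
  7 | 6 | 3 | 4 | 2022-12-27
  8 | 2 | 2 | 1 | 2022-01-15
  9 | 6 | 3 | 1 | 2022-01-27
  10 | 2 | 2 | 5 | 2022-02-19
SELECT c.id, p.name AS customer, c.order_date FROM orders c JOIN customers p ON c.customer_id = p.id ORDER BY c.order_date ASC

Execution result:
id | customer | order_date
8 | Noah Johnson | 2022-01-15
1 | Peter Johnson | 2022-01-22
9 | Noah Wilson | 2022-01-27
10 | Noah Johnson | 2022-02-19
7 | Noah Wilson | 2022-12-27
2 | Peter Miller | 2023-02-06
3 | Grace Davis | 2023-03-10
5 | Peter Miller | 2023-04-02
6 | Peter Johnson | 2024-06-11
4 | Quinn Wilson | 2024-07-20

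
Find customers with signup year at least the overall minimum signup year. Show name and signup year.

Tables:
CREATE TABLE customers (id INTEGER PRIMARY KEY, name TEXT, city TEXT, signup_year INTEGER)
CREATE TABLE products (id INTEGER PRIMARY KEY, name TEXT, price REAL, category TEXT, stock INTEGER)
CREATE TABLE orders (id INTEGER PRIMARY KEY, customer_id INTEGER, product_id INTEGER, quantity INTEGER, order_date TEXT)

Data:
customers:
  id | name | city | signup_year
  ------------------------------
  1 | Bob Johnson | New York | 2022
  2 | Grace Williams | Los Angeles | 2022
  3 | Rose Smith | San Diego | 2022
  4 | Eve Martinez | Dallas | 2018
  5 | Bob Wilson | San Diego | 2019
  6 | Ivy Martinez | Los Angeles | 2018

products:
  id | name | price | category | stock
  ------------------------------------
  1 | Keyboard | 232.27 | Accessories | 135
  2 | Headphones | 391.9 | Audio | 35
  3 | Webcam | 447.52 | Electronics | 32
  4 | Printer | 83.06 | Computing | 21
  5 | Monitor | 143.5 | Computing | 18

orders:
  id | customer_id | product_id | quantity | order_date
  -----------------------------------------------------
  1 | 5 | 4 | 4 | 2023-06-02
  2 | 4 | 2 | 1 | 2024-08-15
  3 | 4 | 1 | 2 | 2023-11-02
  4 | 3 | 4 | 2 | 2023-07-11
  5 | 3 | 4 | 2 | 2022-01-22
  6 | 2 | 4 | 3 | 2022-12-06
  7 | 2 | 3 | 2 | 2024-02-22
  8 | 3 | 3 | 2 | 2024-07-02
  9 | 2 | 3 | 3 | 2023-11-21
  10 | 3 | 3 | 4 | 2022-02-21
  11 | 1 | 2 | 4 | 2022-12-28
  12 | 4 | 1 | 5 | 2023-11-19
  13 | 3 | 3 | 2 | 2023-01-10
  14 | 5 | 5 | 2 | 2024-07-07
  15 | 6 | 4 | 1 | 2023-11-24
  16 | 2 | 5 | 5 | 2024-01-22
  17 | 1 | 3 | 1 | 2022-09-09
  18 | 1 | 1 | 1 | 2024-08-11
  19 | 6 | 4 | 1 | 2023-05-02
SELECT name, signup_year FROM customers WHERE signup_year >= (SELECT MIN(signup_year) FROM customers)

Execution result:
name | signup_year
Bob Johnson | 2022
Grace Williams | 2022
Rose Smith | 2022
Eve Martinez | 2018
Bob Wilson | 2019
Ivy Martinez | 2018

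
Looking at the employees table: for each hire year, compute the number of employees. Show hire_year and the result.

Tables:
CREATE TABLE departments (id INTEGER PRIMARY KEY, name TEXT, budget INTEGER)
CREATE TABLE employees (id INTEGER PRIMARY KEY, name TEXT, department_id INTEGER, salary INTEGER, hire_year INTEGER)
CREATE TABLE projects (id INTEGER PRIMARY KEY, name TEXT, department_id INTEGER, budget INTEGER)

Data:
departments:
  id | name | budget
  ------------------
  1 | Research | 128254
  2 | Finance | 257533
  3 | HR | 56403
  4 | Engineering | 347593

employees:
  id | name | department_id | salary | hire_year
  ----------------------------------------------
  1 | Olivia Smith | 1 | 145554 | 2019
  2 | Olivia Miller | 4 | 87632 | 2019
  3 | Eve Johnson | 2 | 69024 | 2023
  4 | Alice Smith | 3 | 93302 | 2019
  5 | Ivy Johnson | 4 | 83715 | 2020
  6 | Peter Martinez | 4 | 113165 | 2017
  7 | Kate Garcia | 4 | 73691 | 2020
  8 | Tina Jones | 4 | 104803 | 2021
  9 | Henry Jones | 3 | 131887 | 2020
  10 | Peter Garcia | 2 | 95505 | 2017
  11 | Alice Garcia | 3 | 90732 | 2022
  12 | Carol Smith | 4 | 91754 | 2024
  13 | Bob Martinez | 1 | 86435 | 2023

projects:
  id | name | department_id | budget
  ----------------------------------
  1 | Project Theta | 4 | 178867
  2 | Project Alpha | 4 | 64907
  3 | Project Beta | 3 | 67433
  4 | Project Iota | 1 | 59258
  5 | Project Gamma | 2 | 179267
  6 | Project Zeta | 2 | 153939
SELECT hire_year, COUNT(*) AS n FROM employees GROUP BY hire_year

Execution result:
hire_year | n
2017 | 2
2019 | 3
2020 | 3
2021 | 1
2022 | 1
2023 | 2
2024 | 1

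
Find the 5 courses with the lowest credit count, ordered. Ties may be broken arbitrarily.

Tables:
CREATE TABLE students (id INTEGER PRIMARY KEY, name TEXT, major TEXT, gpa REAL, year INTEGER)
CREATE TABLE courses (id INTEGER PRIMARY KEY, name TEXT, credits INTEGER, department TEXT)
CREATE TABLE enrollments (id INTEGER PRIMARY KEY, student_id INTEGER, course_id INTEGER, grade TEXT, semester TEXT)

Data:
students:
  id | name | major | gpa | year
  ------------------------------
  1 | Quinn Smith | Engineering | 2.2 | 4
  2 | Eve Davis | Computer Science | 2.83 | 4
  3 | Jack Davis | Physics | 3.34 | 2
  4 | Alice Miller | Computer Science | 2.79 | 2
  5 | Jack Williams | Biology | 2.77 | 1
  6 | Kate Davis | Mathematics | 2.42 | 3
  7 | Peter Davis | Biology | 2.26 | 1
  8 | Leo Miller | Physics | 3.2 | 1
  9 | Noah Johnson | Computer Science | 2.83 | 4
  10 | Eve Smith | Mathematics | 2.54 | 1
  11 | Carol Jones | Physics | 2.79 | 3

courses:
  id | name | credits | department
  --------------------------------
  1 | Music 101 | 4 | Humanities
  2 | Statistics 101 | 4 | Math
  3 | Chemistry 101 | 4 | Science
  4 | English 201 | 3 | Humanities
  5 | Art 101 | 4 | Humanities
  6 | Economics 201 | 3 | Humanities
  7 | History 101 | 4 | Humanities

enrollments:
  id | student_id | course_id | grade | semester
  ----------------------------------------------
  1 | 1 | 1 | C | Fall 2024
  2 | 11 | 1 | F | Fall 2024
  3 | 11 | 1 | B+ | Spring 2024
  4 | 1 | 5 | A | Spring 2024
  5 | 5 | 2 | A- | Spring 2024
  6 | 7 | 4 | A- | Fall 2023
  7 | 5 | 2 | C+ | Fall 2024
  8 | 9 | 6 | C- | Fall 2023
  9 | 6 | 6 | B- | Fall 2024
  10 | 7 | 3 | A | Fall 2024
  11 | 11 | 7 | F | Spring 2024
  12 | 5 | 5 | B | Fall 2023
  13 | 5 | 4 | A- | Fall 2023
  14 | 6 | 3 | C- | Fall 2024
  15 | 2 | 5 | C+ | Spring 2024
SELECT name, credits FROM courses ORDER BY credits ASC LIMIT 5

Execution result:
name | credits
English 201 | 3
Economics 201 | 3
Music 101 | 4
Statistics 101 | 4
Chemistry 101 | 4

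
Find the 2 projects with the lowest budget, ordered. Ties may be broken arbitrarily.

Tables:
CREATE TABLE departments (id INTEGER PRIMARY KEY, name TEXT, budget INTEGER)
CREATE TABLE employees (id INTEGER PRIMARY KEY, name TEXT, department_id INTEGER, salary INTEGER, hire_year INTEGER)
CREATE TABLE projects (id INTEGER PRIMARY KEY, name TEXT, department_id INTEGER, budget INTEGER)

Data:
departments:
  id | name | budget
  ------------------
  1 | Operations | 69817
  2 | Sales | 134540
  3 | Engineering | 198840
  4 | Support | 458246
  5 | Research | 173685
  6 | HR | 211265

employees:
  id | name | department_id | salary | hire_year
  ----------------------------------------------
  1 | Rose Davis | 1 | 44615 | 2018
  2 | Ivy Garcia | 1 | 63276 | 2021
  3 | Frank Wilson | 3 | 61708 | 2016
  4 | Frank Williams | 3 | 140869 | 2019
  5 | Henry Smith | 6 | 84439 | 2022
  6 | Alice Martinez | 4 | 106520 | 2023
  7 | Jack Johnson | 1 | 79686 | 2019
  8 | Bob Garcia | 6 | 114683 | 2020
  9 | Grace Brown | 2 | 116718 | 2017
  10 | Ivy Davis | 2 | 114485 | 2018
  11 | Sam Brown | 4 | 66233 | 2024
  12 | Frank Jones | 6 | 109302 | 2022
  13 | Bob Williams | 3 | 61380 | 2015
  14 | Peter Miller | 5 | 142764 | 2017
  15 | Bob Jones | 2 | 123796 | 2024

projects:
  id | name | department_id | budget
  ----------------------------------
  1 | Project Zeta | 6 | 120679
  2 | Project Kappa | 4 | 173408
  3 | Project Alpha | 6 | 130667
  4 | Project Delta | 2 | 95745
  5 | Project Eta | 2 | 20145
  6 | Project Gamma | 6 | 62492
SELECT name, budget FROM projects ORDER BY budget ASC LIMIT 2

Execution result:
name | budget
Project Eta | 20145
Project Gamma | 62492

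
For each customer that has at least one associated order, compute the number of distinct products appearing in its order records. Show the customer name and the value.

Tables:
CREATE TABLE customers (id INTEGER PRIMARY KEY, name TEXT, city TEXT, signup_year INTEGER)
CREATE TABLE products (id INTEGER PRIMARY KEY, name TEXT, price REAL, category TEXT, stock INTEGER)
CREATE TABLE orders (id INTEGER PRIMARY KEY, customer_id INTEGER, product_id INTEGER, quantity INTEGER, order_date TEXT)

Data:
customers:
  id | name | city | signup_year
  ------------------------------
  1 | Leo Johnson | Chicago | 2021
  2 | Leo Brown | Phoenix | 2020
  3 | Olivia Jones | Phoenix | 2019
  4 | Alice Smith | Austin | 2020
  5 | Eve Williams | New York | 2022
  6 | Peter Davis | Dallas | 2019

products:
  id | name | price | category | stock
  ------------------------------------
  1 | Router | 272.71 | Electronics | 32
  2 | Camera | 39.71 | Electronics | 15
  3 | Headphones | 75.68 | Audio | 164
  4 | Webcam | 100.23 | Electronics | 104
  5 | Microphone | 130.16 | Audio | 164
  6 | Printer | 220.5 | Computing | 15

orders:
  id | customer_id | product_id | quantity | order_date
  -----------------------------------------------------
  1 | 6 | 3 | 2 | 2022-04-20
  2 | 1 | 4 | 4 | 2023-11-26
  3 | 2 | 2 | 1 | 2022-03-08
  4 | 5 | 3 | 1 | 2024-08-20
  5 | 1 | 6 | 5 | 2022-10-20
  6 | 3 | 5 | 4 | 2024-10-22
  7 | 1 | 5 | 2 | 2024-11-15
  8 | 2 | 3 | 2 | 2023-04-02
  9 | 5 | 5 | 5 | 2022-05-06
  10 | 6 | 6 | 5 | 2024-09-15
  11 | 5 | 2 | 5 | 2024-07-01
SELECT p.name, COUNT(DISTINCT c.product_id) AS distinct_product_count FROM orders c JOIN customers p ON c.customer_id = p.id GROUP BY p.id, p.name

Execution result:
name | distinct_product_count
Leo Johnson | 3
Leo Brown | 2
Olivia Jones | 1
Eve Williams | 3
Peter Davis | 2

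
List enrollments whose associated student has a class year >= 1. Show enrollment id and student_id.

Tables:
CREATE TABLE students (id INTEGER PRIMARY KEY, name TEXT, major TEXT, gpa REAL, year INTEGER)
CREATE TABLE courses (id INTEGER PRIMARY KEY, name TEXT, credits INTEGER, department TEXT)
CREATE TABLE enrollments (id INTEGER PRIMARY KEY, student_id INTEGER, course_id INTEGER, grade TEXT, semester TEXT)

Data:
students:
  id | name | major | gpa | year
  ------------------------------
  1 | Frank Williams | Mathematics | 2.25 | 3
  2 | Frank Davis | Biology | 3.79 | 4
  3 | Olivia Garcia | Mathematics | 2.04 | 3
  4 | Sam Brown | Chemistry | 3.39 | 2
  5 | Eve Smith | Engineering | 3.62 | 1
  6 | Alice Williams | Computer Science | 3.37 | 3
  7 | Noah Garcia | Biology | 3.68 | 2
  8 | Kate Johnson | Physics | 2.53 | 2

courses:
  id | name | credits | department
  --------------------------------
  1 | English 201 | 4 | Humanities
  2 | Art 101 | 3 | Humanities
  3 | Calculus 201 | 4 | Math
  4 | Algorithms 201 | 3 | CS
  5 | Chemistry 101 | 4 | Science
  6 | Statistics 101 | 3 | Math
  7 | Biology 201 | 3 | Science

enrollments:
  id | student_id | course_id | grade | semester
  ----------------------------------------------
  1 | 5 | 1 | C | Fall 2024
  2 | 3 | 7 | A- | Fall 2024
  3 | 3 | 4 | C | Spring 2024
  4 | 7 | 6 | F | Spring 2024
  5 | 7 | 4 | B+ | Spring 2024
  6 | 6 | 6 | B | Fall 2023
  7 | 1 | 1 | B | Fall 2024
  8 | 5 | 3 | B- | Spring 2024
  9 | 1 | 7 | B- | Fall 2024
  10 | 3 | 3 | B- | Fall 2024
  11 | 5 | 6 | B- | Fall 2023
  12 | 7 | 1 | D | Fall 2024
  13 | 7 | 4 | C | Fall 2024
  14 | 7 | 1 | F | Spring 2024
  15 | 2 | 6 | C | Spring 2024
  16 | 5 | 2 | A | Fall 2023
SELECT id, student_id FROM enrollments WHERE student_id IN (SELECT id FROM students WHERE year >= 1)

Execution result:
id | student_id
1 | 5
2 | 3
3 | 3
4 | 7
5 | 7
6 | 6
7 | 1
8 | 5
9 | 1
10 | 3
11 | 5
12 | 7
13 | 7
14 | 7
15 | 2
16 | 5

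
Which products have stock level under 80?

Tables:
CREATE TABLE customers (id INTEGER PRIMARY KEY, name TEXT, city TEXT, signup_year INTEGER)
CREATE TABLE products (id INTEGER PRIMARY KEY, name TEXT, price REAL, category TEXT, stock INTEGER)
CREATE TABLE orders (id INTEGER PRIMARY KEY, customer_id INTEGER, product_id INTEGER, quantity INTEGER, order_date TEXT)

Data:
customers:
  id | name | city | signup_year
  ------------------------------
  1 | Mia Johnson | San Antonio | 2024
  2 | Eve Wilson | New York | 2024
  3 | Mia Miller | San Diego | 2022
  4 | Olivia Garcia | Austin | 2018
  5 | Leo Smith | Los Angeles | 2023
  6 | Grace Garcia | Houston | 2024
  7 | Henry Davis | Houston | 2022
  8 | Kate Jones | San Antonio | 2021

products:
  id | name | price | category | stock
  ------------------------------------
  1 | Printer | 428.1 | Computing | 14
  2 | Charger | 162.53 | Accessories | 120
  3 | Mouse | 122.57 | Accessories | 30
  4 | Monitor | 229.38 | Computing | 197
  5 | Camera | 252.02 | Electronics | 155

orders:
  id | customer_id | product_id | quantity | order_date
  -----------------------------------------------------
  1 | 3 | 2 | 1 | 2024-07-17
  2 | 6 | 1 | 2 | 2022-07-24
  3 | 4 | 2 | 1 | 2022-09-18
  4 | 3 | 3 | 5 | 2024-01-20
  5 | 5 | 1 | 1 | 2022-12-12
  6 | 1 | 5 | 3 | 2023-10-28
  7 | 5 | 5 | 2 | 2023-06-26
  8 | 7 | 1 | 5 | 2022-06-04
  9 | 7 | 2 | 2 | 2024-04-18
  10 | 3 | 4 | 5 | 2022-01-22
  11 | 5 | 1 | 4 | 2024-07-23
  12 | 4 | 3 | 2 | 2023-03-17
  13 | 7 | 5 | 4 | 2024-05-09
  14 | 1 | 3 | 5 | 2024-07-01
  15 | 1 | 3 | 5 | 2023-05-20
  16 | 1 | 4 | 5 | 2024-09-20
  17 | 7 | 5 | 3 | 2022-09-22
SELECT name, stock FROM products WHERE stock < 80

Execution result:
name | stock
Printer | 14
Mouse | 30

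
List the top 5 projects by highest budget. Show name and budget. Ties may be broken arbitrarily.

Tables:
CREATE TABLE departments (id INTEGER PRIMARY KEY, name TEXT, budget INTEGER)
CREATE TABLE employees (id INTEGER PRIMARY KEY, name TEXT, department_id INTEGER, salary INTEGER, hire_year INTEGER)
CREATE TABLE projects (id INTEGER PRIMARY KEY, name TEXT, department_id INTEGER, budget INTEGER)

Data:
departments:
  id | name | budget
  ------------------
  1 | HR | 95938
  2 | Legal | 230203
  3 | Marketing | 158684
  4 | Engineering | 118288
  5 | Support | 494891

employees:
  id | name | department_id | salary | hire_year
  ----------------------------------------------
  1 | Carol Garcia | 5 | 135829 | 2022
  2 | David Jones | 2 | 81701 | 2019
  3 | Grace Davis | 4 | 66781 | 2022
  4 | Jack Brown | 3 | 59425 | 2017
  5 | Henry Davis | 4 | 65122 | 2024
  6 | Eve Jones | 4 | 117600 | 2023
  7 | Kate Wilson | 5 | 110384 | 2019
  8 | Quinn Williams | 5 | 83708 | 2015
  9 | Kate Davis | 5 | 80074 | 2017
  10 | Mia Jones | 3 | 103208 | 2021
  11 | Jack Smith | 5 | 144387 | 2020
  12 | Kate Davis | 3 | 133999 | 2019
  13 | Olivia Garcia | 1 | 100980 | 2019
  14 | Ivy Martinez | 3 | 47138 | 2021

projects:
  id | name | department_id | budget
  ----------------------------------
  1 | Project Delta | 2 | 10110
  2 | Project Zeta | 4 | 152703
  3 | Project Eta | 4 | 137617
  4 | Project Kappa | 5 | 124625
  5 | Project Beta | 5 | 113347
SELECT name, budget FROM projects ORDER BY budget DESC LIMIT 5

Execution result:
name | budget
Project Zeta | 152703
Project Eta | 137617
Project Kappa | 124625
Project Beta | 113347
Project Delta | 10110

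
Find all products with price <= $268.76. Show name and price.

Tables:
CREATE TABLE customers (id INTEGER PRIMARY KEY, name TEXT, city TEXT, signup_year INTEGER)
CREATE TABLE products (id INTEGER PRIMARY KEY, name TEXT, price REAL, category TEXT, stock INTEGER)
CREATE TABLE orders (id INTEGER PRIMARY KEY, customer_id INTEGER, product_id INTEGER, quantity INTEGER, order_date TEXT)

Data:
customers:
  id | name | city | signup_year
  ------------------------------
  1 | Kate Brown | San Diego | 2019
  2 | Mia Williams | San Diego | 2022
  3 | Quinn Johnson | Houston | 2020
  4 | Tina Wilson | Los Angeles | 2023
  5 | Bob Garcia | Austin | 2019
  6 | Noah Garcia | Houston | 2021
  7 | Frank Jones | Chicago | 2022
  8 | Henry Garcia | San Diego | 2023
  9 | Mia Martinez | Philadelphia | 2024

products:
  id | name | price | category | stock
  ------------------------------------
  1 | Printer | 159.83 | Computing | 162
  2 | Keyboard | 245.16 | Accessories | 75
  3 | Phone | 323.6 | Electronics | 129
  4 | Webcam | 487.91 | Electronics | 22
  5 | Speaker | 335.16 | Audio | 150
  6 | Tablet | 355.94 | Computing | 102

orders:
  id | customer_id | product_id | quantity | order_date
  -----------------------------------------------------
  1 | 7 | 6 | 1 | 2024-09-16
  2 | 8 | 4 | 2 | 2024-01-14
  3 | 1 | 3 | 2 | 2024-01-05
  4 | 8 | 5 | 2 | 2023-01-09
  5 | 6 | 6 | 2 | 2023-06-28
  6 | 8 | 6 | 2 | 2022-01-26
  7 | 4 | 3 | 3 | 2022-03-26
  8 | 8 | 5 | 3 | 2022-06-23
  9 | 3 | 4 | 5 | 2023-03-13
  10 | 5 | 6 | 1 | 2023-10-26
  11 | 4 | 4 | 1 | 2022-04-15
SELECT name, price FROM products WHERE price <= 268.76

Execution result:
name | price
Printer | 159.83
Keyboard | 245.16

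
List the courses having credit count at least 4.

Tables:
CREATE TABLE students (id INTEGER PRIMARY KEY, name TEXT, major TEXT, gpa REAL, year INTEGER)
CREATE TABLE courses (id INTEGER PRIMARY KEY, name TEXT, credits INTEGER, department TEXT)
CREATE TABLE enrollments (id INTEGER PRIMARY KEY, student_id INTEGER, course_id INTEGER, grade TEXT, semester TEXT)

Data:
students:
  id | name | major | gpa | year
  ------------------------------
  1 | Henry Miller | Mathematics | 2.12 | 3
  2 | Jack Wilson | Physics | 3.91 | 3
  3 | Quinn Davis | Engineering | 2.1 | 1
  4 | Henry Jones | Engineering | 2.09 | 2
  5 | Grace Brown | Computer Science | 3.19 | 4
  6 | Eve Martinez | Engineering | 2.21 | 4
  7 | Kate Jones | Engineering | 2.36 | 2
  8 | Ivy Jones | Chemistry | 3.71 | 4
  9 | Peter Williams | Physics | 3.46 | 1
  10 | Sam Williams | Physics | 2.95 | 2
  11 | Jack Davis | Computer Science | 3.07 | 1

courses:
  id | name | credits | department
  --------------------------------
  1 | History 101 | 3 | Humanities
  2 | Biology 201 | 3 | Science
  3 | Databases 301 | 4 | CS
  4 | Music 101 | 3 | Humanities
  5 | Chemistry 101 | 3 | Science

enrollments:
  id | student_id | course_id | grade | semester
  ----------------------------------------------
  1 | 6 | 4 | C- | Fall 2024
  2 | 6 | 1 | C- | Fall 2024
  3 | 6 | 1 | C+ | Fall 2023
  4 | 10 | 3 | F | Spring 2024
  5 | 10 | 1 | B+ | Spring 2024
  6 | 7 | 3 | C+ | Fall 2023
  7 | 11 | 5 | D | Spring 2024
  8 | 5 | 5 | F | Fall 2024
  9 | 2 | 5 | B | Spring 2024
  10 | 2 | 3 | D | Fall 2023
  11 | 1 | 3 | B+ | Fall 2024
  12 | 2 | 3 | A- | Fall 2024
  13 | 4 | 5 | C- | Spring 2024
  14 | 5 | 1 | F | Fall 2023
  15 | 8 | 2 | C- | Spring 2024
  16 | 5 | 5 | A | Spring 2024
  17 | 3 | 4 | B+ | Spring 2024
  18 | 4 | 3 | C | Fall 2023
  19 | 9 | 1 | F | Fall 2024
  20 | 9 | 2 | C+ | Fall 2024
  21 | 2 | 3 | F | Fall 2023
SELECT name, credits FROM courses WHERE credits >= 4

Execution result:
name | credits
Databases 301 | 4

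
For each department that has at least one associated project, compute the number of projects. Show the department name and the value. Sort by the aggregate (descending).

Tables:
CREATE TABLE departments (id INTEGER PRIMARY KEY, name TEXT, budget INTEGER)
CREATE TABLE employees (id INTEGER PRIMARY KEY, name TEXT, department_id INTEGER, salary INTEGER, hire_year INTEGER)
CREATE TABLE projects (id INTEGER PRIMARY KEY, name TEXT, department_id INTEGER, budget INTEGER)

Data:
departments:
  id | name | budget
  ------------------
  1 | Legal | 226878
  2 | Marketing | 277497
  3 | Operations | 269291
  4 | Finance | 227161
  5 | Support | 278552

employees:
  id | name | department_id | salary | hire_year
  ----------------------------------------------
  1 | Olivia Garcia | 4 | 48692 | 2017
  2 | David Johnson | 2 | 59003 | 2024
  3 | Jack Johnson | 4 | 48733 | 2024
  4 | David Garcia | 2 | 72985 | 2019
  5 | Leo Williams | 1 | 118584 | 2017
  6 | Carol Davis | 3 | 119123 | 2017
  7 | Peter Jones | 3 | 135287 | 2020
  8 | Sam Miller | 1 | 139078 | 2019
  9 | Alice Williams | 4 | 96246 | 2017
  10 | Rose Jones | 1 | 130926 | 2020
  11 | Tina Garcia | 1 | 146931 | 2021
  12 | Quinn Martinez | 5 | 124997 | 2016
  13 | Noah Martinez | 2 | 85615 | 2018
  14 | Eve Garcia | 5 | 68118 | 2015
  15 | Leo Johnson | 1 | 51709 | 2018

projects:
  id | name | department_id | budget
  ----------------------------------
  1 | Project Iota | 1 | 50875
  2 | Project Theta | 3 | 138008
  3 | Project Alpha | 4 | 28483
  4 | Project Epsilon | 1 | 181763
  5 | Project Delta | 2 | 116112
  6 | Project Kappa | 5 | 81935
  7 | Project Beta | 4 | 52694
SELECT p.name, COUNT(*) AS n FROM projects c JOIN departments p ON c.department_id = p.id GROUP BY p.id, p.name ORDER BY n DESC

Execution result:
name | n
Legal | 2
Finance | 2
Marketing | 1
Operations | 1
Support | 1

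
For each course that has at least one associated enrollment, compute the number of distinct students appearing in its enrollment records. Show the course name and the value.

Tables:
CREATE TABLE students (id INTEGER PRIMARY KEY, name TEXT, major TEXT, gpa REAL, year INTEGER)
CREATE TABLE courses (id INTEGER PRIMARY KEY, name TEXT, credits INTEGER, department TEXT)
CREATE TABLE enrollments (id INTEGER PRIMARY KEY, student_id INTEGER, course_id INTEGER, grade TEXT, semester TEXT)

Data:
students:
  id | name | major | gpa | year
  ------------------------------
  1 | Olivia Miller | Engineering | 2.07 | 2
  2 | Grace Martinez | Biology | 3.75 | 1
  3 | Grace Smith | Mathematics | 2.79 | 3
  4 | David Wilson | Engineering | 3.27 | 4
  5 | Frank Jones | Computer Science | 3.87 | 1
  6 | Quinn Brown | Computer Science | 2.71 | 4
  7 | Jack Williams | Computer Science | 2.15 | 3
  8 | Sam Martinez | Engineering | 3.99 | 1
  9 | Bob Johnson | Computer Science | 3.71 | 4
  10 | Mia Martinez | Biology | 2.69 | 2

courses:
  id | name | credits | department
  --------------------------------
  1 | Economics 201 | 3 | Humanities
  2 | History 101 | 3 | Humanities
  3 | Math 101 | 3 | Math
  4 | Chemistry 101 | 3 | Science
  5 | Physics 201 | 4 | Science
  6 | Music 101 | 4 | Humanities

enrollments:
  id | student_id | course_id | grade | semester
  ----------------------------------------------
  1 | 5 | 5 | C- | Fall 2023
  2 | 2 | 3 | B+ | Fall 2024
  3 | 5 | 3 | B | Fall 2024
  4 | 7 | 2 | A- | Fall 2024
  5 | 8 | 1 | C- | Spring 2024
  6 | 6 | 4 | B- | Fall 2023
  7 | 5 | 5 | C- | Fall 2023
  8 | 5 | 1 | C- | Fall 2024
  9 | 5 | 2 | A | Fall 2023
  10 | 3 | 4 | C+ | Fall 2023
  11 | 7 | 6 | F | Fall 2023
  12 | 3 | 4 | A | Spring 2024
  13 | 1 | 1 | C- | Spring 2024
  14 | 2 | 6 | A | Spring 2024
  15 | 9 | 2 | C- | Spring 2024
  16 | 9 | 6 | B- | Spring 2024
SELECT p.name, COUNT(DISTINCT c.student_id) AS distinct_student_count FROM enrollments c JOIN courses p ON c.course_id = p.id GROUP BY p.id, p.name

Execution result:
name | distinct_student_count
Economics 201 | 3
History 101 | 3
Math 101 | 2
Chemistry 101 | 2
Physics 201 | 1
Music 101 | 3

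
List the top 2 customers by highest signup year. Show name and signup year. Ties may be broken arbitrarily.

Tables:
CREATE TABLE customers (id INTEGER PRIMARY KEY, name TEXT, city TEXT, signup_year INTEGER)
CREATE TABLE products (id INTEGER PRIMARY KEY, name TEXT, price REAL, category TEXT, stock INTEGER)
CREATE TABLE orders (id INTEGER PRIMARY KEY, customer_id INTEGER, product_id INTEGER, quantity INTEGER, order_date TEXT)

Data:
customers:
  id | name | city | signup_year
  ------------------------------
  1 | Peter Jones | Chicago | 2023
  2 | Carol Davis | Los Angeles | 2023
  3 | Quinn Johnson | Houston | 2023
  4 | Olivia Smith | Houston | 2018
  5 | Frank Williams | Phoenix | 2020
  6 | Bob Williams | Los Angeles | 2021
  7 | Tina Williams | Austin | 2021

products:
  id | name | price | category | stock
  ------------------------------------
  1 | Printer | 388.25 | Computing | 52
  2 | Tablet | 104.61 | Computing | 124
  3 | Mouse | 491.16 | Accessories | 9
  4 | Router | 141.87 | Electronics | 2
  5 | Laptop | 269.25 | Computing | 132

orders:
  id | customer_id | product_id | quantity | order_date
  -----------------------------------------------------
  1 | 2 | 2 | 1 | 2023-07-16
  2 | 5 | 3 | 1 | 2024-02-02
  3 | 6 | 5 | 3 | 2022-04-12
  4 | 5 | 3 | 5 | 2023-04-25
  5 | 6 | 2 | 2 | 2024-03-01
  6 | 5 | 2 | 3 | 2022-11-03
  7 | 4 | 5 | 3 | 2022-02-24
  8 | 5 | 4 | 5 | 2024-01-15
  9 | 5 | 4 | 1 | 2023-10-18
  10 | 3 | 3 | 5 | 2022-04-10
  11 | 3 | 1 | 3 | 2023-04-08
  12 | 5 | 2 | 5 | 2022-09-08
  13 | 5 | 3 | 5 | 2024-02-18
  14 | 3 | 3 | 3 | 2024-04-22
SELECT name, signup_year FROM customers ORDER BY signup_year DESC LIMIT 2

Execution result:
name | signup_year
Peter Jones | 2023
Carol Davis | 2023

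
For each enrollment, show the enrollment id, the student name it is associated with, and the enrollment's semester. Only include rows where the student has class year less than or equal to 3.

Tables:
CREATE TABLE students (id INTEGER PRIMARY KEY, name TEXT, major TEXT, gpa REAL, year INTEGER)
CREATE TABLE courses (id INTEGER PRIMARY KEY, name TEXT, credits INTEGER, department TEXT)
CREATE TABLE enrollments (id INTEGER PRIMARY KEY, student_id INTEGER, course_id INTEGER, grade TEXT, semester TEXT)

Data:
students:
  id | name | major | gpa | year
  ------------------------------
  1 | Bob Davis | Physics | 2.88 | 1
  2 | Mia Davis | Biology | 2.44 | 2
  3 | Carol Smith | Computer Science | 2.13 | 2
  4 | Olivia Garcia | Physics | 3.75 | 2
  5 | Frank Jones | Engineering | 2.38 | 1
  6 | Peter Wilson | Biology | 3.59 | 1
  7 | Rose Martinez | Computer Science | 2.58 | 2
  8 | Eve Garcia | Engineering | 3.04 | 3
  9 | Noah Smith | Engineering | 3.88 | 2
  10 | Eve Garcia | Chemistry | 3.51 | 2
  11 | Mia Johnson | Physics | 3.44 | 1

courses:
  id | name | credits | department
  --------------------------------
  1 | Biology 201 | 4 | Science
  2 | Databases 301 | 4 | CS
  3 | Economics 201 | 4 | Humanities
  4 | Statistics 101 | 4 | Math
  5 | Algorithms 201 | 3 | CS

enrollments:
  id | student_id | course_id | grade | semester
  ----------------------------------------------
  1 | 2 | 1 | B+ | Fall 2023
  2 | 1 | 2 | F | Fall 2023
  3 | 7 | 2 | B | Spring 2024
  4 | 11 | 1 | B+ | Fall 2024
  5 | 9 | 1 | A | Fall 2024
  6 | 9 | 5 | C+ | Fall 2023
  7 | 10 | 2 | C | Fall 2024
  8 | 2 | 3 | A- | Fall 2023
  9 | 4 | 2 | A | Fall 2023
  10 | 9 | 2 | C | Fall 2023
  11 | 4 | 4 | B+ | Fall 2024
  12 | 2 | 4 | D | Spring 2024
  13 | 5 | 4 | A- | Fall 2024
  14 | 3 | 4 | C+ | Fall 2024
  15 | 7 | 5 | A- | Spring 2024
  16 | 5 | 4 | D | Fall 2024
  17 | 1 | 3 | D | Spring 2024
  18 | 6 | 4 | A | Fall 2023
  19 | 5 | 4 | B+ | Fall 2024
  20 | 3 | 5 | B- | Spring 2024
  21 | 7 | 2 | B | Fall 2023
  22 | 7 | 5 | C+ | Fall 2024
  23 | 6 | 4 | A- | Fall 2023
SELECT c.id, p.name AS student, c.semester FROM enrollments c JOIN students p ON c.student_id = p.id WHERE p.year <= 3

Execution result:
id | student | semester
1 | Mia Davis | Fall 2023
2 | Bob Davis | Fall 2023
3 | Rose Martinez | Spring 2024
4 | Mia Johnson | Fall 2024
5 | Noah Smith | Fall 2024
6 | Noah Smith | Fall 2023
7 | Eve Garcia | Fall 2024
8 | Mia Davis | Fall 2023
9 | Olivia Garcia | Fall 2023
10 | Noah Smith | Fall 2023
11 | Olivia Garcia | Fall 2024
12 | Mia Davis | Spring 2024
13 | Frank Jones | Fall 2024
14 | Carol Smith | Fall 2024
15 | Rose Martinez | Spring 2024
16 | Frank Jones | Fall 2024
17 | Bob Davis | Spring 2024
18 | Peter Wilson | Fall 2023
19 | Frank Jones | Fall 2024
20 | Carol Smith | Spring 2024
21 | Rose Martinez | Fall 2023
22 | Rose Martinez | Fall 2024
23 | Peter Wilson | Fall 2023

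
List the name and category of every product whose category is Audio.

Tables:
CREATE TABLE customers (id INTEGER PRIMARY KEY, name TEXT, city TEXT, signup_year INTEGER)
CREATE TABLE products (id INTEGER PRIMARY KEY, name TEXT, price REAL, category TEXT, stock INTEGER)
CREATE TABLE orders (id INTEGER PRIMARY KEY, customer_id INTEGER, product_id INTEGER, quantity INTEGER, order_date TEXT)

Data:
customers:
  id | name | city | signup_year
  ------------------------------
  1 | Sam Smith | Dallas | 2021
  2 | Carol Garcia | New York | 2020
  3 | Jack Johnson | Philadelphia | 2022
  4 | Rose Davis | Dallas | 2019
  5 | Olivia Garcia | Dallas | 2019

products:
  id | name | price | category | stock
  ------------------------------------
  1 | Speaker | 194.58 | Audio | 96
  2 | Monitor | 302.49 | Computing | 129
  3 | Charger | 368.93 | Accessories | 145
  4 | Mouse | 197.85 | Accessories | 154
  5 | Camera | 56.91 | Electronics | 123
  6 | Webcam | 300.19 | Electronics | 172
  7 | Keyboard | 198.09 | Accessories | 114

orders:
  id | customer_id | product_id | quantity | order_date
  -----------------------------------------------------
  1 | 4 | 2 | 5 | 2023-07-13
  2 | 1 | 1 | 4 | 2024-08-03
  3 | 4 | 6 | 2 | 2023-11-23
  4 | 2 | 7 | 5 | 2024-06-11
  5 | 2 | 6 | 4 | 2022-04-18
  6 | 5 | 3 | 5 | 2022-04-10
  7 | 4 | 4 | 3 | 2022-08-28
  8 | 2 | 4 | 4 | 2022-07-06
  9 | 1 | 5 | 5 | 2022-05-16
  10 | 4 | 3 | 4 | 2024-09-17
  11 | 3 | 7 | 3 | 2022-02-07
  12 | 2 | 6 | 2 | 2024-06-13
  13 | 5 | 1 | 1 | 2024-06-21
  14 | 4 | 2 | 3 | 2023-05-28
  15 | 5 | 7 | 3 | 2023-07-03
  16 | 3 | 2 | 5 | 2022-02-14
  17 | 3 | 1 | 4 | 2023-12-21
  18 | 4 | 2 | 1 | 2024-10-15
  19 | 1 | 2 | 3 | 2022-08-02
SELECT name, category FROM products WHERE category = 'Audio'

Execution result:
name | category
Speaker | Audio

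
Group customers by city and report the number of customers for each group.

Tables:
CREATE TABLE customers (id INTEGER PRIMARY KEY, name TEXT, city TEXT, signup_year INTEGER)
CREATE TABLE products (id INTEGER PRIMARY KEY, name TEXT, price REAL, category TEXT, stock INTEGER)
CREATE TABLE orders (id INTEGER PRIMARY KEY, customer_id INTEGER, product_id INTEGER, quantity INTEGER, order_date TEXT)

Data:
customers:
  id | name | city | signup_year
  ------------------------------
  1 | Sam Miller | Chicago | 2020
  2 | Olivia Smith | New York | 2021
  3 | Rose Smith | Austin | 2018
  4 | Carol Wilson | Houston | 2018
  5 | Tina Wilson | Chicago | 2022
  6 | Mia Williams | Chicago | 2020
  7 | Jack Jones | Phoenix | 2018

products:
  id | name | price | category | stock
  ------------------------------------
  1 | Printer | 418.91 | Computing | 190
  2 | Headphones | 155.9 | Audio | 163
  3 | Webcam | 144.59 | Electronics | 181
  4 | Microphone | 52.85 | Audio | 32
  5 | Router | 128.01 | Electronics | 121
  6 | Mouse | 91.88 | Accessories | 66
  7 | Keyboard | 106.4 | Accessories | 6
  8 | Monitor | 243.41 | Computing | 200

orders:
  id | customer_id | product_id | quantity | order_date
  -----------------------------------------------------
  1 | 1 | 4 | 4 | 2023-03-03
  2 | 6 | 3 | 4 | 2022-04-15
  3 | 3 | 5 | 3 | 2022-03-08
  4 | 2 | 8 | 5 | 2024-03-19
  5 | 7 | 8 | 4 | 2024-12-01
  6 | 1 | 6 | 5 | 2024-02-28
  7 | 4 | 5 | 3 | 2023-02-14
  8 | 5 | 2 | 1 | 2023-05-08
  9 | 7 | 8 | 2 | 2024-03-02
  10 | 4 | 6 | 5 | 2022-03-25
SELECT city, COUNT(*) AS n FROM customers GROUP BY city

Execution result:
city | n
Austin | 1
Chicago | 3
Houston | 1
New York | 1
Phoenix | 1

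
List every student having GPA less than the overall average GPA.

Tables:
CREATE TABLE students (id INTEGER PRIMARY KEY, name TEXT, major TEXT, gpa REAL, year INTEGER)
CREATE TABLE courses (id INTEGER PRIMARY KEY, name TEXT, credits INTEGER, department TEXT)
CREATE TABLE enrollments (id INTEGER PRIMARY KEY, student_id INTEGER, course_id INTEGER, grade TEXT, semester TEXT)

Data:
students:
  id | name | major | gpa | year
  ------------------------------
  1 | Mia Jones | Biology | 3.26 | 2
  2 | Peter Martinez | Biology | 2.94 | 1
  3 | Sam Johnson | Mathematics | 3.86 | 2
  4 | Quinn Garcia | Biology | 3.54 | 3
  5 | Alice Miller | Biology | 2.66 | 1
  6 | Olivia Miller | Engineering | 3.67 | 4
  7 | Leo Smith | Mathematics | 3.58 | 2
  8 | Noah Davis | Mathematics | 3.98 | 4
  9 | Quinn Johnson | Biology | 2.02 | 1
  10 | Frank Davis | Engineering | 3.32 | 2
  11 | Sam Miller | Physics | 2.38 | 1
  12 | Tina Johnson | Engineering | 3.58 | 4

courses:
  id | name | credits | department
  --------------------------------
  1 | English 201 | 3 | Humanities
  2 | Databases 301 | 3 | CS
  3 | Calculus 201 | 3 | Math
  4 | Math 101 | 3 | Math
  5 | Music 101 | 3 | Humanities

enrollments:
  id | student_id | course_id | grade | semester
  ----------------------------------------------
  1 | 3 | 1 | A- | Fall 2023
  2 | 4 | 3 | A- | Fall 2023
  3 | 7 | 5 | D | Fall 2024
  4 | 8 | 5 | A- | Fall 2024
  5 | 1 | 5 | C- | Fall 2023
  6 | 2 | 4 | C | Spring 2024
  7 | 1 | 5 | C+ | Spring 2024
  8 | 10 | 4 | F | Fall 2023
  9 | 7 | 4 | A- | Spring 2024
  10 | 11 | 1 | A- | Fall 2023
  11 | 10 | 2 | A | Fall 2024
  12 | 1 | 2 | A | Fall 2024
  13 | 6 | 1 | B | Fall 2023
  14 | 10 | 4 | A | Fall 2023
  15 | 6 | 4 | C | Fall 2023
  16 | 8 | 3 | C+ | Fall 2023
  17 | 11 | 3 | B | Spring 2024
SELECT name, gpa FROM students WHERE gpa < (SELECT AVG(gpa) FROM students)

Execution result:
name | gpa
Peter Martinez | 2.94
Alice Miller | 2.66
Quinn Johnson | 2.02
Sam Miller | 2.38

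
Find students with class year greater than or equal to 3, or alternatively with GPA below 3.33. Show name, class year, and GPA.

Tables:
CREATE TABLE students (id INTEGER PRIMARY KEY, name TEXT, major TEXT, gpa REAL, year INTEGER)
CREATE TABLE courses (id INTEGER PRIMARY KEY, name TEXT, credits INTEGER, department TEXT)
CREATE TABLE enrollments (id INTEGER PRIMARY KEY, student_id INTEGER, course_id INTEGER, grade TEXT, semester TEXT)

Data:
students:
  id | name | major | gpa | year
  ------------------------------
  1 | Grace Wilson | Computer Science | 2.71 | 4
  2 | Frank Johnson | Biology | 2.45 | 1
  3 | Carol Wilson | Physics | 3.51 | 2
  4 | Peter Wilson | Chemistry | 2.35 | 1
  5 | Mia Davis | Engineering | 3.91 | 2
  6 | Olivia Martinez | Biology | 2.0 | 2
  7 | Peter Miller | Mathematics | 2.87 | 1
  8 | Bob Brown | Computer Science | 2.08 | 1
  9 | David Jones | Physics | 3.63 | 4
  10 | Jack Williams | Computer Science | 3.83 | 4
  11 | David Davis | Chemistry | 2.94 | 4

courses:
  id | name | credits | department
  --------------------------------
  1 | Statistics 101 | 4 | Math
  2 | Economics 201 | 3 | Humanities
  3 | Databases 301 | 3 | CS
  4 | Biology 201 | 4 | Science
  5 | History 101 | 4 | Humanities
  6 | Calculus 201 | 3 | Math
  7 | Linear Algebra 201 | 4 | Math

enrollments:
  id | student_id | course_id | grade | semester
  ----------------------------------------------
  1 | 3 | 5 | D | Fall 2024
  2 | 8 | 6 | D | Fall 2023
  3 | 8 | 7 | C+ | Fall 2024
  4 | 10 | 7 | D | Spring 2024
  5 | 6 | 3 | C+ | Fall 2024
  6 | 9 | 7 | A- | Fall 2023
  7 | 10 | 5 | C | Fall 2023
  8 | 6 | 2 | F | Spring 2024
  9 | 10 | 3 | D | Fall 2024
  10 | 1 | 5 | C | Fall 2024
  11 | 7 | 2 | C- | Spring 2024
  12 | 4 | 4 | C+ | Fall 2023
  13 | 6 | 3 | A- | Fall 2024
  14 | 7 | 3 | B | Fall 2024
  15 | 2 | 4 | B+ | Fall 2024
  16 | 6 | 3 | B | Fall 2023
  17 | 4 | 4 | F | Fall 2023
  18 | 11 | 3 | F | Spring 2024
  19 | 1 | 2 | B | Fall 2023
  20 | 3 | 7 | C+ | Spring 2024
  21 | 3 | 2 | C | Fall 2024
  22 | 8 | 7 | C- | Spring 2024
SELECT name, year, gpa FROM students WHERE year >= 3 OR gpa < 3.33

Execution result:
name | year | gpa
Grace Wilson | 4 | 2.71
Frank Johnson | 1 | 2.45
Peter Wilson | 1 | 2.35
Olivia Martinez | 2 | 2.00
Peter Miller | 1 | 2.87
Bob Brown | 1 | 2.08
David Jones | 4 | 3.63
Jack Williams | 4 | 3.83
David Davis | 4 | 2.94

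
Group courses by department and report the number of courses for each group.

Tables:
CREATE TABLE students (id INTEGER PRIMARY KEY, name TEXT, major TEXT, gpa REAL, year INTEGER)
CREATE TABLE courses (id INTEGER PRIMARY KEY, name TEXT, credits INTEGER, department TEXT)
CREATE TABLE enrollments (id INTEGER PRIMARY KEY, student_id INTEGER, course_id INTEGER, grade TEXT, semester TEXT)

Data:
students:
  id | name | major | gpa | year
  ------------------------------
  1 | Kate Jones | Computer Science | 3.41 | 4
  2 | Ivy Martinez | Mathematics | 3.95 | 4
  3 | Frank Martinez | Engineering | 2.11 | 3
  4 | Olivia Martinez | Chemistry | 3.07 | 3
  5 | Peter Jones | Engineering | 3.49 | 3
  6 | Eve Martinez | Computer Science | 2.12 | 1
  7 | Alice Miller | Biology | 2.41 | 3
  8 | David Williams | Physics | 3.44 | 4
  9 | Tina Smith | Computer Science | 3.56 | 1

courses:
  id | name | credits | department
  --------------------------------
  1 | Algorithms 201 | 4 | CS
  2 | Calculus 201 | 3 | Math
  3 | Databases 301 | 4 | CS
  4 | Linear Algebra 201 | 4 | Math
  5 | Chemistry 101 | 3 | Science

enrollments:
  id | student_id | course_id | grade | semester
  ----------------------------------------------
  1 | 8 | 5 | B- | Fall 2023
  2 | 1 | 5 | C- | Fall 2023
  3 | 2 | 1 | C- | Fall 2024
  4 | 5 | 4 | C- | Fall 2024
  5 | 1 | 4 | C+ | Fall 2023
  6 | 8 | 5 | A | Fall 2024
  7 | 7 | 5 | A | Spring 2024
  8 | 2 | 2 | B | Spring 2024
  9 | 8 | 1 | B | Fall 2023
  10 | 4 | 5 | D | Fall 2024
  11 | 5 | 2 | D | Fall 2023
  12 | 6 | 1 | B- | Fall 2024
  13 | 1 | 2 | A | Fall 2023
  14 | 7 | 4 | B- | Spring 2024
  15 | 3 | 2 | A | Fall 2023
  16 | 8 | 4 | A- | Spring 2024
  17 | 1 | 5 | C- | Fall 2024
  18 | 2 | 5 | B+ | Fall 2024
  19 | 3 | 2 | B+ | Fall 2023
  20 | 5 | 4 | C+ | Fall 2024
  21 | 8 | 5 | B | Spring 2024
SELECT department, COUNT(*) AS n FROM courses GROUP BY department

Execution result:
department | n
CS | 2
Math | 2
Science | 1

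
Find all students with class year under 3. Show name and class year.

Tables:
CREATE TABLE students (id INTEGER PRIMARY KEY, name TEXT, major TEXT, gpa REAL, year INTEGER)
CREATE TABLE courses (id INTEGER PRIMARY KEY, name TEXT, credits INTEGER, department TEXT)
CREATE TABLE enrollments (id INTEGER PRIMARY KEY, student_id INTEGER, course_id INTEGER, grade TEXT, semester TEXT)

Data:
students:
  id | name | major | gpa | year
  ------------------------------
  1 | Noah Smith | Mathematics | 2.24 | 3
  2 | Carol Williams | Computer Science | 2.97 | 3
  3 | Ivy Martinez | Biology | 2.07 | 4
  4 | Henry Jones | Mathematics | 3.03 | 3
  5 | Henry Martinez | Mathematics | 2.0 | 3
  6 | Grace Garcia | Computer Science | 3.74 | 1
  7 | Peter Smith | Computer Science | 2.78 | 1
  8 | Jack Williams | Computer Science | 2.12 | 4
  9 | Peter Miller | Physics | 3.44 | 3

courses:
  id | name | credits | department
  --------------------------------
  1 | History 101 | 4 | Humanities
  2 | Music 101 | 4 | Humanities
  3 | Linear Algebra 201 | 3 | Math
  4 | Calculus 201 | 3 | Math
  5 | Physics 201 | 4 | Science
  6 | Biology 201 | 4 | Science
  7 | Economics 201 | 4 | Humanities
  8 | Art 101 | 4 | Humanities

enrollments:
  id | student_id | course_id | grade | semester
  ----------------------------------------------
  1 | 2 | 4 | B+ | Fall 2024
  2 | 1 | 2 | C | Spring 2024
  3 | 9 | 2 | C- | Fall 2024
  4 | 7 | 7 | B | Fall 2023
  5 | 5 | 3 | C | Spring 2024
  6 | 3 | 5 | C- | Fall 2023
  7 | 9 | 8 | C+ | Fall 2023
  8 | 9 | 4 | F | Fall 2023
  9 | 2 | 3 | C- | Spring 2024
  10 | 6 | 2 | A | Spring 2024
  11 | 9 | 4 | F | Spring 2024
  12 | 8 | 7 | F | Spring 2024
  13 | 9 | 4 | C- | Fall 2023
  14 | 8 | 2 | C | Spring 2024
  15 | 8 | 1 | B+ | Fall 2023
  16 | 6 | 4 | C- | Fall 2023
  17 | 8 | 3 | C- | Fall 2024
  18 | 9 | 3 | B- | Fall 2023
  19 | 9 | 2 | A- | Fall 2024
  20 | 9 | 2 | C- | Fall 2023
SELECT name, year FROM students WHERE year < 3

Execution result:
name | year
Grace Garcia | 1
Peter Smith | 1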